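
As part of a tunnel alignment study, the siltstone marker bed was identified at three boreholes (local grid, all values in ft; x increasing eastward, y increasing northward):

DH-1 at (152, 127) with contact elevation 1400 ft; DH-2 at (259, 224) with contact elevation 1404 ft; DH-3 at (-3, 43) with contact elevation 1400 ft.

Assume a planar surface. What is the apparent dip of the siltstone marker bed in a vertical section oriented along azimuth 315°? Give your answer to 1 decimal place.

6.4°

Let the plane be z = a·x + b·y + c.
DH-2−DH-1: 107a + 97b = 4;  DH-3−DH-1: −155a − 84b = 0.
Solving gives a = −0.05556, b = 0.10253.
Unit vector along 315° is (sin 315°, cos 315°) = (-0.7071, 0.7071).
Slope in that direction = a·(-0.7071) + b·(0.7071) = 0.11179.
Apparent dip = arctan|0.11179| = 6.4° (true dip is 6.7°, so apparent ≤ true as expected).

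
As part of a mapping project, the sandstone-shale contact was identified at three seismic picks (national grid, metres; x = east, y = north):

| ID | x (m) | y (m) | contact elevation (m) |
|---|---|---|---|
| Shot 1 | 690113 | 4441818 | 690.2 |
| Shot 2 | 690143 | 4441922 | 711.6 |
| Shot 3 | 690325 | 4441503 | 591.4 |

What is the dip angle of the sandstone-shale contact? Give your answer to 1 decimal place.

14.7°

Two edge vectors: Shot 1→Shot 2 = (30, 104, 21.4), Shot 1→Shot 3 = (212, -315, -98.8).
Normal n = (Shot 1→Shot 2) × (Shot 1→Shot 3) = (-3534.2, 7500.8, -31498).
So ∂z/∂x = −n_x/n_z = −0.11220 and ∂z/∂y = −n_y/n_z = 0.23814.
Gradient magnitude |∇z| = √(a² + b²) = √(0.01259 + 0.05671) = 0.26325.
True dip = arctan(0.26325) = 14.7°, dipping toward SSE (azimuth ≈ 155°).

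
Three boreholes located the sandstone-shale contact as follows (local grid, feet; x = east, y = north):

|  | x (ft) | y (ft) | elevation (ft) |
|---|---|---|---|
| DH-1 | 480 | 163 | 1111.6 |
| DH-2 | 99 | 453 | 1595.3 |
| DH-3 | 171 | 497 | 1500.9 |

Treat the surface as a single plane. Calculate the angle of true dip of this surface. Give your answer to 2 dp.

Two edge vectors: DH-1→DH-2 = (-381, 290, 483.7), DH-1→DH-3 = (-309, 334, 389.3).
Normal n = (DH-1→DH-2) × (DH-1→DH-3) = (-48658.8, -1140, -37644).
So ∂z/∂x = −n_x/n_z = −1.29260 and ∂z/∂y = −n_y/n_z = −0.03028.
Gradient magnitude |∇z| = √(a² + b²) = √(1.67083 + 0.00092) = 1.29296.
True dip = arctan(1.29296) = 52.28°, dipping toward E (azimuth ≈ 089°).

52.28°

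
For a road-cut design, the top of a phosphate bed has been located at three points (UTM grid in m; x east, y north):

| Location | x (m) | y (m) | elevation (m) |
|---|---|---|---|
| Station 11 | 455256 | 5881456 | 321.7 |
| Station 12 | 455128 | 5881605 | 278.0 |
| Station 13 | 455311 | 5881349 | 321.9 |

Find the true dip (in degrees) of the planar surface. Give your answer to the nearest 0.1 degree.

Let the plane be z = a·x + b·y + c.
Station 12−Station 11: −128a + 149b = −43.7;  Station 13−Station 11: 55a − 107b = 0.2.
Solving gives a = 0.84459, b = 0.43227.
Gradient magnitude |∇z| = √(a² + b²) = √(0.71334 + 0.18685) = 0.94878.
True dip = arctan(0.94878) = 43.5°, dipping toward WSW (azimuth ≈ 243°).

43.5°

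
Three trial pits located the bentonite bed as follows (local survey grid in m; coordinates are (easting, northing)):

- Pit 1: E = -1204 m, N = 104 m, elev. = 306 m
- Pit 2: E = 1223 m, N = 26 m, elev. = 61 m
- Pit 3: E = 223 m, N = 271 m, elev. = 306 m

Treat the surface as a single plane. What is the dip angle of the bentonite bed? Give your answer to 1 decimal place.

34.3°

Two edge vectors: Pit 1→Pit 2 = (2427, -78, -245), Pit 1→Pit 3 = (1427, 167, 0).
Normal n = (Pit 1→Pit 2) × (Pit 1→Pit 3) = (40915, -349615, 516615).
So ∂z/∂E = −n_x/n_z = −0.07920 and ∂z/∂N = −n_y/n_z = 0.67674.
Gradient magnitude |∇z| = √(a² + b²) = √(0.00627 + 0.45798) = 0.68136.
True dip = arctan(0.68136) = 34.3°, dipping toward S (azimuth ≈ 173°).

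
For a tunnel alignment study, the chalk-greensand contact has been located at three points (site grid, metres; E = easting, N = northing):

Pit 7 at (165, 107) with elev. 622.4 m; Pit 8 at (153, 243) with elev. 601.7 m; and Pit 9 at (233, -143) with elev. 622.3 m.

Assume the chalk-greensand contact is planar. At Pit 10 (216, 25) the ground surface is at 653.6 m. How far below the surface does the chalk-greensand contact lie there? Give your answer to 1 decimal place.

Two edge vectors: Pit 7→Pit 8 = (-12, 136, -20.7), Pit 7→Pit 9 = (68, -250, -0.1).
Normal n = (Pit 7→Pit 8) × (Pit 7→Pit 9) = (-5188.6, -1408.8, -6248).
So ∂z/∂E = −n_x/n_z = −0.83044 and ∂z/∂N = −n_y/n_z = −0.22548.
Intercept c from Pit 7: 622.4 + 137.02 + 24.13 = 783.55.
At (216, 25): z_contact = −179.38 − 5.64 + 783.55 = 598.54 m.
Depth below ground = 653.6 − 598.54 = 55.1 m.

55.1 m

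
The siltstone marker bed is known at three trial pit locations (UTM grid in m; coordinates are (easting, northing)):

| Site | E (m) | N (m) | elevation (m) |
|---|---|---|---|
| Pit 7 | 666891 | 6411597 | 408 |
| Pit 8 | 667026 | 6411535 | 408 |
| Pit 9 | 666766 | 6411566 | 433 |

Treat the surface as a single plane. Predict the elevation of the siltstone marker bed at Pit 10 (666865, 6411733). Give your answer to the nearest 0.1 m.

372.9 m

Let the plane be z = a·E + b·N + c.
Pit 8−Pit 7: 135a − 62b = 0;  Pit 9−Pit 7: −125a − 31b = 25.
Solving gives a = −0.129870130, b = −0.282781734.
Then c = 408 − a·666891 − b·6411597 = 1900099.74.
At (666865, 6411733): z = −86605.8 − 1813121.0 + 1900099.74 = 372.9 m.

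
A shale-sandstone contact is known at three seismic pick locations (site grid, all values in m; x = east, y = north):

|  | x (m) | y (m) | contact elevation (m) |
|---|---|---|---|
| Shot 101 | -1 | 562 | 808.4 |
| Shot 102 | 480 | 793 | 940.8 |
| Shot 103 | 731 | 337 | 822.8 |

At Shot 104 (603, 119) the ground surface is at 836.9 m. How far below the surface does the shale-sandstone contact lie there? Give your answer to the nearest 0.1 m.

Let the plane be z = a·x + b·y + c.
Shot 102−Shot 101: 481a + 231b = 132.4;  Shot 103−Shot 101: 732a − 225b = 14.4.
Solving gives a = 0.11942, b = 0.32450.
Then c = 808.4 − a·-1 − b·562 = 626.15.
At (603, 119): z_contact = 72.01 + 38.62 + 626.15 = 736.77 m.
Depth below ground = 836.9 − 736.77 = 100.1 m.

100.1 m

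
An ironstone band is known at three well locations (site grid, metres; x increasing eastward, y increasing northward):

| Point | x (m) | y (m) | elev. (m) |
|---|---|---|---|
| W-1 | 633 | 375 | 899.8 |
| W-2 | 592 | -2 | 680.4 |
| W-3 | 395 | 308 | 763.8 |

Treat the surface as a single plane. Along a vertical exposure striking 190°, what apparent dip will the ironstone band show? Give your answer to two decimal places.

31.01°

Let the plane be z = a·x + b·y + c.
W-2−W-1: −41a − 377b = −219.4;  W-3−W-1: −238a − 67b = −136.
Solving gives a = 0.42047, b = 0.53624.
Unit vector along 190° is (sin 190°, cos 190°) = (-0.1736, -0.9848).
Slope in that direction = a·(-0.1736) + b·(-0.9848) = −0.60110.
Apparent dip = arctan|0.60110| = 31.01° (true dip is 34.3°, so apparent ≤ true as expected).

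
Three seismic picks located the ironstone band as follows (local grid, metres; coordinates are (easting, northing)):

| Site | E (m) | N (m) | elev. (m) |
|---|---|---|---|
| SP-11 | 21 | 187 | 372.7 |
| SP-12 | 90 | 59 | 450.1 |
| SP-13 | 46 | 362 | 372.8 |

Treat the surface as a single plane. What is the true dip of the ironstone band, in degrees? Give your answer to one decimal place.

Two edge vectors: SP-11→SP-12 = (69, -128, 77.4), SP-11→SP-13 = (25, 175, 0.1).
Normal n = (SP-11→SP-12) × (SP-11→SP-13) = (-13557.8, 1928.1, 15275).
So ∂z/∂E = −n_x/n_z = 0.88758 and ∂z/∂N = −n_y/n_z = −0.12623.
Gradient magnitude |∇z| = √(a² + b²) = √(0.78780 + 0.01593) = 0.89651.
True dip = arctan(0.89651) = 41.9°, dipping toward W (azimuth ≈ 278°).

41.9°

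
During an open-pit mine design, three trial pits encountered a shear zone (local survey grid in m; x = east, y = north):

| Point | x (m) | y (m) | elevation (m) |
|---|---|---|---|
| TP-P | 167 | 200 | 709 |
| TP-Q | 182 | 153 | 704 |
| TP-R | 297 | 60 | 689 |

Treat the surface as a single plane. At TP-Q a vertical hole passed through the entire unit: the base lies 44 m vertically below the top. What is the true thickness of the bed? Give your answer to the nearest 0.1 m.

Two edge vectors: TP-P→TP-Q = (15, -47, -5), TP-P→TP-R = (130, -140, -20).
Normal n = (TP-P→TP-Q) × (TP-P→TP-R) = (240, -350, 4010).
So ∂z/∂x = −n_x/n_z = −0.05985 and ∂z/∂y = −n_y/n_z = 0.08728.
|∇z| = √(a²+b²) = 0.10583, so dip δ = arctan(0.10583) = 6.04°.
True thickness = vertical thickness × cos δ = 44 × cos 6.04° = 43.8 m.

43.8 m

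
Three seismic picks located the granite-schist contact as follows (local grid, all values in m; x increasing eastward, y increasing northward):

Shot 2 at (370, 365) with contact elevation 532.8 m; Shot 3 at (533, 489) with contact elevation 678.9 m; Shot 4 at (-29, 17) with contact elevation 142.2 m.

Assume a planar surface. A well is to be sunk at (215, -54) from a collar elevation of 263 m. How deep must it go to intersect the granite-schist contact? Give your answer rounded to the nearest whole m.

92 m

Two edge vectors: Shot 2→Shot 3 = (163, 124, 146.1), Shot 2→Shot 4 = (-399, -348, -390.6).
Normal n = (Shot 2→Shot 3) × (Shot 2→Shot 4) = (2408.4, 5373.9, -7248).
So ∂z/∂x = −n_x/n_z = 0.33228 and ∂z/∂y = −n_y/n_z = 0.74143.
Intercept c from Shot 2: 532.8 − 122.95 − 270.62 = 139.23.
At (215, -54): z_contact = 71.4 − 40.0 + 139.23 = 170.6 m.
Depth below ground = 263 − 170.6 = 92 m.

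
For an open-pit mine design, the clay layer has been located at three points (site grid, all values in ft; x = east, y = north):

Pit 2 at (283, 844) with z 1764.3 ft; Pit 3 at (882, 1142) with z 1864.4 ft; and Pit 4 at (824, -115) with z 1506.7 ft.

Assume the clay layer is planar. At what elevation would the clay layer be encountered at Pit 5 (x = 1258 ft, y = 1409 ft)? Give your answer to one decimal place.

1949.9 ft

Two edge vectors: Pit 2→Pit 3 = (599, 298, 100.1), Pit 2→Pit 4 = (541, -959, -257.6).
Normal n = (Pit 2→Pit 3) × (Pit 2→Pit 4) = (19231.1, 208456.5, -735659).
So ∂z/∂x = −n_x/n_z = 0.026141 and ∂z/∂y = −n_y/n_z = 0.283360.
Intercept c from Pit 2: 1764.3 − 7.40 − 239.16 = 1517.75.
At (1258, 1409): z = 32.9 + 399.3 + 1517.75 = 1949.9 ft.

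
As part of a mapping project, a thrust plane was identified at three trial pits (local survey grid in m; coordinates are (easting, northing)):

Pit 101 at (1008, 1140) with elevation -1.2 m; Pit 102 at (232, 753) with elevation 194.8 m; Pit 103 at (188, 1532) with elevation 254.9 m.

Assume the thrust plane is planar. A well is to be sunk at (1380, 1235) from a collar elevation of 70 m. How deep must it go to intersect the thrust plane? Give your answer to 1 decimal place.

Two edge vectors: Pit 101→Pit 102 = (-776, -387, 196), Pit 101→Pit 103 = (-820, 392, 256.1).
Normal n = (Pit 101→Pit 102) × (Pit 101→Pit 103) = (-175942.7, 38013.6, -621532).
So ∂z/∂E = −n_x/n_z = −0.283079 and ∂z/∂N = −n_y/n_z = 0.061161.
Intercept c from Pit 101: -1.2 + 285.34 − 69.72 = 214.42.
At (1380, 1235): z_contact = −390.65 + 75.53 + 214.42 = -100.70 m.
Depth below ground = 70 − (-100.70) = 170.7 m.

170.7 m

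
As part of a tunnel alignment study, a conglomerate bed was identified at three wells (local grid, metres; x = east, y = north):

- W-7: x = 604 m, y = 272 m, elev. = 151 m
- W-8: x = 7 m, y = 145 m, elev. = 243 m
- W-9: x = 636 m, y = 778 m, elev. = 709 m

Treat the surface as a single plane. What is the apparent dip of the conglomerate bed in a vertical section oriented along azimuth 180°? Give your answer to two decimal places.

Let the plane be z = a·x + b·y + c.
W-8−W-7: −597a − 127b = 92;  W-9−W-7: 32a + 506b = 558.
Solving gives a = −0.39400, b = 1.12768.
Unit vector along 180° is (sin 180°, cos 180°) = (0.0000, -1.0000).
Slope in that direction = a·(0.0000) + b·(-1.0000) = −1.12768.
Apparent dip = arctan|1.12768| = 48.43° (true dip is 50.1°, so apparent ≤ true as expected).

48.43°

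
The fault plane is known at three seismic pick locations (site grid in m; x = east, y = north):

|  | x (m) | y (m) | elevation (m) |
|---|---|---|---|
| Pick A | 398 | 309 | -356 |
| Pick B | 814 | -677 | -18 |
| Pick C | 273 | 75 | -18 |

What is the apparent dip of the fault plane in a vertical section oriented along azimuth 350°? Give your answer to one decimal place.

Two edge vectors: Pick A→Pick B = (416, -986, 338), Pick A→Pick C = (-125, -234, 338).
Normal n = (Pick A→Pick B) × (Pick A→Pick C) = (-254176, -182858, -220594).
So ∂z/∂x = −n_x/n_z = −1.15223 and ∂z/∂y = −n_y/n_z = −0.82893.
Unit vector along 350° is (sin 350°, cos 350°) = (-0.1736, 0.9848).
Slope in that direction = a·(-0.1736) + b·(0.9848) = −0.61626.
Apparent dip = arctan|0.61626| = 31.6° (true dip is 54.8°, so apparent ≤ true as expected).

31.6°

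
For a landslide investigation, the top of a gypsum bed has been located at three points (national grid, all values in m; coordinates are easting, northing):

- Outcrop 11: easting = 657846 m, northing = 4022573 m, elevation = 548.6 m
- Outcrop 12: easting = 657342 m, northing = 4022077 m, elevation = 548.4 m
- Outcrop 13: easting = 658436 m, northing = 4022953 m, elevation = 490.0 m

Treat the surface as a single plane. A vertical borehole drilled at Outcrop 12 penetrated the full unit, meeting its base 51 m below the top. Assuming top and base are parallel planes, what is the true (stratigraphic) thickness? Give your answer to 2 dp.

Two edge vectors: Outcrop 11→Outcrop 12 = (-504, -496, -0.2), Outcrop 11→Outcrop 13 = (590, 380, -58.6).
Normal n = (Outcrop 11→Outcrop 12) × (Outcrop 11→Outcrop 13) = (29141.6, -29652.4, 101120).
So ∂z/∂easting = −n_x/n_z = −0.28819 and ∂z/∂northing = −n_y/n_z = 0.29324.
|∇z| = √(a²+b²) = 0.41115, so dip δ = arctan(0.41115) = 22.35°.
True thickness = vertical thickness × cos δ = 51 × cos 22.35° = 47.17 m.

47.17 m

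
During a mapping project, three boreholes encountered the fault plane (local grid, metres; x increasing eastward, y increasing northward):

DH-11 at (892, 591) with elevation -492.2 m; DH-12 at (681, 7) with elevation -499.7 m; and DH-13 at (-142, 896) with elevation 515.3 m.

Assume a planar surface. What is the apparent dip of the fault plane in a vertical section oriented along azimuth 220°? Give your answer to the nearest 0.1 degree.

17.3°

Let the plane be z = a·x + b·y + c.
DH-12−DH-11: −211a − 584b = −7.5;  DH-13−DH-11: −1034a + 305b = 1007.5.
Solving gives a = −0.87711, b = 0.32974.
Unit vector along 220° is (sin 220°, cos 220°) = (-0.6428, -0.7660).
Slope in that direction = a·(-0.6428) + b·(-0.7660) = 0.31120.
Apparent dip = arctan|0.31120| = 17.3° (true dip is 43.1°, so apparent ≤ true as expected).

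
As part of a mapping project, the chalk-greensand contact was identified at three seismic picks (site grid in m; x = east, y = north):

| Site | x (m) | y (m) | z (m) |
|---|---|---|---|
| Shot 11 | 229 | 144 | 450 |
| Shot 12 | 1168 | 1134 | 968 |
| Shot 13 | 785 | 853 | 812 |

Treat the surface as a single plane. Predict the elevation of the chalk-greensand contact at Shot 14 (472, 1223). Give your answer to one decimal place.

Two edge vectors: Shot 11→Shot 12 = (939, 990, 518), Shot 11→Shot 13 = (556, 709, 362).
Normal n = (Shot 11→Shot 12) × (Shot 11→Shot 13) = (-8882, -51910, 115311).
So ∂z/∂x = −n_x/n_z = 0.077026 and ∂z/∂y = −n_y/n_z = 0.450174.
Intercept c from Shot 11: 450 − 17.64 − 64.83 = 367.54.
At (472, 1223): z = 36.4 + 550.6 + 367.54 = 954.5 m.

954.5 m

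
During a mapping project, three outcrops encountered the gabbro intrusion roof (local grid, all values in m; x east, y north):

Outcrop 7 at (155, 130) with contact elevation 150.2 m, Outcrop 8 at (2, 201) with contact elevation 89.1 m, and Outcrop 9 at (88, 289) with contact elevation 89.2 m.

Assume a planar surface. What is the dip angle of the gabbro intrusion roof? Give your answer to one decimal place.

21.0°

Two edge vectors: Outcrop 7→Outcrop 8 = (-153, 71, -61.1), Outcrop 7→Outcrop 9 = (-67, 159, -61).
Normal n = (Outcrop 7→Outcrop 8) × (Outcrop 7→Outcrop 9) = (5383.9, -5239.3, -19570).
So ∂z/∂x = −n_x/n_z = 0.27511 and ∂z/∂y = −n_y/n_z = −0.26772.
Gradient magnitude |∇z| = √(a² + b²) = √(0.07569 + 0.07167) = 0.38387.
True dip = arctan(0.38387) = 21.0°, dipping toward NW (azimuth ≈ 314°).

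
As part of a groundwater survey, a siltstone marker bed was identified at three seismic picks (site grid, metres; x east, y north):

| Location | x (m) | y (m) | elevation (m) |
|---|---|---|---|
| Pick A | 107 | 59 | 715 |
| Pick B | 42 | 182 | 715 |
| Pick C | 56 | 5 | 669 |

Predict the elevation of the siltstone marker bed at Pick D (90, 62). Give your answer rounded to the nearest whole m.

706 m

Two edge vectors: Pick A→Pick B = (-65, 123, 0), Pick A→Pick C = (-51, -54, -46).
Normal n = (Pick A→Pick B) × (Pick A→Pick C) = (-5658, -2990, 9783).
So ∂z/∂x = −n_x/n_z = 0.57835 and ∂z/∂y = −n_y/n_z = 0.30563.
Intercept c from Pick A: 715 − 61.88 − 18.03 = 635.08.
At (90, 62): z = 52.1 + 18.9 + 635.08 = 706.1 m.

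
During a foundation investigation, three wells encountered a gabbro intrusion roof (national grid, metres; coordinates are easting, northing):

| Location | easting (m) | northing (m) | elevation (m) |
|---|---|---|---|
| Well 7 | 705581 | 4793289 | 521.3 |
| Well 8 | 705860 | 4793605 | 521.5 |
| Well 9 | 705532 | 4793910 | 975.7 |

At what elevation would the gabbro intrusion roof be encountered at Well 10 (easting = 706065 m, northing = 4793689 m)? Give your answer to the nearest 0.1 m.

Let the plane be z = a·easting + b·northing + c.
Well 8−Well 7: 279a + 316b = 0.2;  Well 9−Well 7: −49a + 621b = 454.4.
Solving gives a = −0.760114017, b = 0.671746237.
Then c = 521.3 − a·705581 − b·4793289 = −2683030.54.
At (706065, 4793689): z = −536689.9 + 3220142.5 − 2683030.54 = 422.1 m.

422.1 m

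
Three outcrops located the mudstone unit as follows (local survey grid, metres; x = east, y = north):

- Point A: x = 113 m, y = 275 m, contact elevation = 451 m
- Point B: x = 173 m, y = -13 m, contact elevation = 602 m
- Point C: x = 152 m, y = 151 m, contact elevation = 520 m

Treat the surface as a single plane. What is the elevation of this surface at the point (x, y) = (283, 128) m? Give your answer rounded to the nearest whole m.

Let the plane be z = a·x + b·y + c.
Point B−Point A: 60a − 288b = 151;  Point C−Point A: 39a − 124b = 69.
Solving gives a = 0.30274, b = −0.46123.
Then c = 451 − a·113 − b·275 = 543.63.
At (283, 128): z = 85.7 − 59.0 + 543.63 = 570.3 m.

570 m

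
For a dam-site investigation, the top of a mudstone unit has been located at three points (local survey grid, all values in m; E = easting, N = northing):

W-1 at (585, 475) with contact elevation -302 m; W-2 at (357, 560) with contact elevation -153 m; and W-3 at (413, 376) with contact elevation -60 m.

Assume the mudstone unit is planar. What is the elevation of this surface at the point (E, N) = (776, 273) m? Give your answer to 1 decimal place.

Two edge vectors: W-1→W-2 = (-228, 85, 149), W-1→W-3 = (-172, -99, 242).
Normal n = (W-1→W-2) × (W-1→W-3) = (35321, 29548, 37192).
So ∂z/∂E = −n_x/n_z = −0.94969 and ∂z/∂N = −n_y/n_z = −0.79447.
Intercept c from W-1: -302 + 555.57 + 377.37 = 630.94.
At (776, 273): z = −737.0 − 216.9 + 630.94 = -322.9 m.

-322.9 m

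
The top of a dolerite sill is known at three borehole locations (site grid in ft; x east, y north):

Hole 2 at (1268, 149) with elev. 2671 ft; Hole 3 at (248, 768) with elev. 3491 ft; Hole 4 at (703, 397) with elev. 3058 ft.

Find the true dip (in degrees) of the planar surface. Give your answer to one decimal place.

38.7°

Let the plane be z = a·x + b·y + c.
Hole 3−Hole 2: −1020a + 619b = 820;  Hole 4−Hole 2: −565a + 248b = 387.
Solving gives a = −0.37399, b = 0.70845.
Gradient magnitude |∇z| = √(a² + b²) = √(0.13987 + 0.50190) = 0.80110.
True dip = arctan(0.80110) = 38.7°, dipping toward SSE (azimuth ≈ 152°).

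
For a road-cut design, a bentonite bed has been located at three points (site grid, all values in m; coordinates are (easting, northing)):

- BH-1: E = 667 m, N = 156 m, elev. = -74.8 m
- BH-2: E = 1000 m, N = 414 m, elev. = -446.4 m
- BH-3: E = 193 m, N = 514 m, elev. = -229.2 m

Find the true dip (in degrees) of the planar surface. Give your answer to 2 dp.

Let the plane be z = a·E + b·N + c.
BH-2−BH-1: 333a + 258b = −371.6;  BH-3−BH-1: −474a + 358b = −154.4.
Solving gives a = −0.38590, b = −0.94223.
Gradient magnitude |∇z| = √(a² + b²) = √(0.14892 + 0.88779) = 1.01819.
True dip = arctan(1.01819) = 45.52°, dipping toward NNE (azimuth ≈ 022°).

45.52°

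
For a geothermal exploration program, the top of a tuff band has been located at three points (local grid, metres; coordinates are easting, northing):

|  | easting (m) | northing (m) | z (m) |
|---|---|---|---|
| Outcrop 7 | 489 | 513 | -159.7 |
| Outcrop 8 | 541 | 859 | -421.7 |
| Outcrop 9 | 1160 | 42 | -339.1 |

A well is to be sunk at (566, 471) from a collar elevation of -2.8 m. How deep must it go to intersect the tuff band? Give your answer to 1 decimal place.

Two edge vectors: Outcrop 7→Outcrop 8 = (52, 346, -262), Outcrop 7→Outcrop 9 = (671, -471, -179.4).
Normal n = (Outcrop 7→Outcrop 8) × (Outcrop 7→Outcrop 9) = (-185474.4, -166473.2, -256658).
So ∂z/∂easting = −n_x/n_z = −0.722652 and ∂z/∂northing = −n_y/n_z = −0.648619.
Intercept c from Outcrop 7: -159.7 + 353.38 + 332.74 = 526.42.
At (566, 471): z_contact = −409.02 − 305.50 + 526.42 = -188.10 m.
Depth below ground = -2.8 − (-188.10) = 185.3 m.

185.3 m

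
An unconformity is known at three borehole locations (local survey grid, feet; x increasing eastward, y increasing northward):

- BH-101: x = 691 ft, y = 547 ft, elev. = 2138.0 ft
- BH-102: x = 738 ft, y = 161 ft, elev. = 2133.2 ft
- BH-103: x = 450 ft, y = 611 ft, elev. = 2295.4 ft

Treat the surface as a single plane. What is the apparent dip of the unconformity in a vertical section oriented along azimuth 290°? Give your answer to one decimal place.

Let the plane be z = a·x + b·y + c.
BH-102−BH-101: 47a − 386b = −4.8;  BH-103−BH-101: −241a + 64b = 157.4.
Solving gives a = −0.67152, b = −0.06933.
Unit vector along 290° is (sin 290°, cos 290°) = (-0.9397, 0.3420).
Slope in that direction = a·(-0.9397) + b·(0.3420) = 0.60731.
Apparent dip = arctan|0.60731| = 31.3° (true dip is 34.0°, so apparent ≤ true as expected).

31.3°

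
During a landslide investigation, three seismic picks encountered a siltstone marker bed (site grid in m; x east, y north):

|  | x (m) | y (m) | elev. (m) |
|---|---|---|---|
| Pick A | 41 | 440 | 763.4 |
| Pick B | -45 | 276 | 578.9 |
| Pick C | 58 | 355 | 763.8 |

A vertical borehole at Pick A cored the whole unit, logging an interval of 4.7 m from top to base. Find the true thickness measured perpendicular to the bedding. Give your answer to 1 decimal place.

2.5 m

Let the plane be z = a·x + b·y + c.
Pick B−Pick A: −86a − 164b = −184.5;  Pick C−Pick A: 17a − 85b = 0.4.
Solving gives a = 1.55953, b = 0.30720.
|∇z| = √(a²+b²) = 1.58950, so dip δ = arctan(1.58950) = 57.82°.
True thickness = vertical thickness × cos δ = 4.7 × cos 57.82° = 2.5 m.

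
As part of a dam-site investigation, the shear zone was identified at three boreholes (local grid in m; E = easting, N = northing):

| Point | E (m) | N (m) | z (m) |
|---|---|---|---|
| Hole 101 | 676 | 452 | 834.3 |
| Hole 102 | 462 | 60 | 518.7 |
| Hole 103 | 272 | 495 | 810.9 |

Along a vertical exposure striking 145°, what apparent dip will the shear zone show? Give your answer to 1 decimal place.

Let the plane be z = a·E + b·N + c.
Hole 102−Hole 101: −214a − 392b = −315.6;  Hole 103−Hole 101: −404a + 43b = −23.4.
Solving gives a = 0.13573, b = 0.73101.
Unit vector along 145° is (sin 145°, cos 145°) = (0.5736, -0.8192).
Slope in that direction = a·(0.5736) + b·(-0.8192) = −0.52096.
Apparent dip = arctan|0.52096| = 27.5° (true dip is 36.6°, so apparent ≤ true as expected).

27.5°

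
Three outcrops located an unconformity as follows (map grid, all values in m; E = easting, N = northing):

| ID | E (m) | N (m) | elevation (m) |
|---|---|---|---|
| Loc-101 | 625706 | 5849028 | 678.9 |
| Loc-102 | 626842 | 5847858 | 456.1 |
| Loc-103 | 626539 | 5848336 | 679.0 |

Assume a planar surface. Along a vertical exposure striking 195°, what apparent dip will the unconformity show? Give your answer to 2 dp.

Let the plane be z = a·E + b·N + c.
Loc-102−Loc-101: 1136a − 1170b = −222.8;  Loc-103−Loc-101: 833a − 692b = 0.1.
Solving gives a = 0.81855, b = 0.98519.
Unit vector along 195° is (sin 195°, cos 195°) = (-0.2588, -0.9659).
Slope in that direction = a·(-0.2588) + b·(-0.9659) = −1.16347.
Apparent dip = arctan|1.16347| = 49.32° (true dip is 52.0°, so apparent ≤ true as expected).

49.32°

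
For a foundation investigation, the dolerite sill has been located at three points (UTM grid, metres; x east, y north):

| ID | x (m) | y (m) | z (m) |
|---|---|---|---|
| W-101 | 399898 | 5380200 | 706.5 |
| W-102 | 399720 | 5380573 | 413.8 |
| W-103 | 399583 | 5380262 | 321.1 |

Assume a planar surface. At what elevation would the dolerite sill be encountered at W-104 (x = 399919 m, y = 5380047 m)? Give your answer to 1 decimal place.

765.2 m

Let the plane be z = a·x + b·y + c.
W-102−W-101: −178a + 373b = −292.7;  W-103−W-101: −315a + 62b = −385.4.
Solving gives a = 1.179860791, b = −0.221675011.
Then c = 706.5 − a·399898 − b·5380200 = 721538.42.
At (399919, 5380047): z = 471848.7 − 1192622.0 + 721538.42 = 765.2 m.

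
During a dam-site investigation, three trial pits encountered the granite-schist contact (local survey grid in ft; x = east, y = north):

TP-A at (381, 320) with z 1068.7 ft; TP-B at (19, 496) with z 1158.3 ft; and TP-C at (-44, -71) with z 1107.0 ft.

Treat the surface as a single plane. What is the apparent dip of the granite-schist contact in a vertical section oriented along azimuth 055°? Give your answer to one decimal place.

Let the plane be z = a·x + b·y + c.
TP-B−TP-A: −362a + 176b = 89.6;  TP-C−TP-A: −425a − 391b = 38.3.
Solving gives a = −0.19309, b = 0.11193.
Unit vector along 055° is (sin 55°, cos 55°) = (0.8192, 0.5736).
Slope in that direction = a·(0.8192) + b·(0.5736) = −0.09397.
Apparent dip = arctan|0.09397| = 5.4° (true dip is 12.6°, so apparent ≤ true as expected).

5.4°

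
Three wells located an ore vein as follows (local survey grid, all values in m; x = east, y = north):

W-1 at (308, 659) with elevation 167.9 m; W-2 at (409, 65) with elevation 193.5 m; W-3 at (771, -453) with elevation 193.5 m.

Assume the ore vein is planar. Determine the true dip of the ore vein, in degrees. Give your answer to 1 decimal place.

Let the plane be z = a·x + b·y + c.
W-2−W-1: 101a − 594b = 25.6;  W-3−W-1: 463a − 1112b = 25.6.
Solving gives a = −0.08150, b = −0.05696.
Gradient magnitude |∇z| = √(a² + b²) = √(0.00664 + 0.00324) = 0.09943.
True dip = arctan(0.09943) = 5.7°, dipping toward NE (azimuth ≈ 055°).

5.7°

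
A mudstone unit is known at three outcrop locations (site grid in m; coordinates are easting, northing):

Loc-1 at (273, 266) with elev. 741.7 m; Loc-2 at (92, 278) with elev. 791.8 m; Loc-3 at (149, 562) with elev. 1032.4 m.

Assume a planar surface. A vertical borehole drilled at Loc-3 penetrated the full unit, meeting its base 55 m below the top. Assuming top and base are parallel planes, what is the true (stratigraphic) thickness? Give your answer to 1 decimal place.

Two edge vectors: Loc-1→Loc-2 = (-181, 12, 50.1), Loc-1→Loc-3 = (-124, 296, 290.7).
Normal n = (Loc-1→Loc-2) × (Loc-1→Loc-3) = (-11341.2, 46404.3, -52088).
So ∂z/∂easting = −n_x/n_z = −0.21773 and ∂z/∂northing = −n_y/n_z = 0.89088.
|∇z| = √(a²+b²) = 0.91710, so dip δ = arctan(0.91710) = 42.52°.
True thickness = vertical thickness × cos δ = 55 × cos 42.52° = 40.5 m.

40.5 m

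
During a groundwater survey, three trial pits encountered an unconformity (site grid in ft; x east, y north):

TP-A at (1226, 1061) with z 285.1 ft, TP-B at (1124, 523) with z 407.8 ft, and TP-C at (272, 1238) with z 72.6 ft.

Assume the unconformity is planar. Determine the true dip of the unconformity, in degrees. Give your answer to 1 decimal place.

17.4°

Two edge vectors: TP-A→TP-B = (-102, -538, 122.7), TP-A→TP-C = (-954, 177, -212.5).
Normal n = (TP-A→TP-B) × (TP-A→TP-C) = (92607.1, -138730.8, -531306).
So ∂z/∂x = −n_x/n_z = 0.17430 and ∂z/∂y = −n_y/n_z = −0.26111.
Gradient magnitude |∇z| = √(a² + b²) = √(0.03038 + 0.06818) = 0.31394.
True dip = arctan(0.31394) = 17.4°, dipping toward NNW (azimuth ≈ 326°).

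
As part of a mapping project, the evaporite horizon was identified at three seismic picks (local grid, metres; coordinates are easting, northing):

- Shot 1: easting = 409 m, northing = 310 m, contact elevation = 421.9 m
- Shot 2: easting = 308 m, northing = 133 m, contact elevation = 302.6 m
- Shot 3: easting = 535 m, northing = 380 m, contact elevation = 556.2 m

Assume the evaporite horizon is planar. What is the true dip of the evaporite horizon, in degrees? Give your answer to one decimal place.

Let the plane be z = a·easting + b·northing + c.
Shot 2−Shot 1: −101a − 177b = −119.3;  Shot 3−Shot 1: 126a + 70b = 134.3.
Solving gives a = 1.01235, b = 0.09634.
Gradient magnitude |∇z| = √(a² + b²) = √(1.02485 + 0.00928) = 1.01692.
True dip = arctan(1.01692) = 45.5°, dipping toward W (azimuth ≈ 265°).

45.5°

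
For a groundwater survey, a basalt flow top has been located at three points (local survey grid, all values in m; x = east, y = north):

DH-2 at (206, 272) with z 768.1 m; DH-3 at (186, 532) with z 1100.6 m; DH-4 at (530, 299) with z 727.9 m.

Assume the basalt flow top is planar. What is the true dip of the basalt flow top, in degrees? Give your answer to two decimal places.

52.04°

Two edge vectors: DH-2→DH-3 = (-20, 260, 332.5), DH-2→DH-4 = (324, 27, -40.2).
Normal n = (DH-2→DH-3) × (DH-2→DH-4) = (-19429.5, 106926, -84780).
So ∂z/∂x = −n_x/n_z = −0.22918 and ∂z/∂y = −n_y/n_z = 1.26122.
Gradient magnitude |∇z| = √(a² + b²) = √(0.05252 + 1.59067) = 1.28187.
True dip = arctan(1.28187) = 52.04°, dipping toward S (azimuth ≈ 170°).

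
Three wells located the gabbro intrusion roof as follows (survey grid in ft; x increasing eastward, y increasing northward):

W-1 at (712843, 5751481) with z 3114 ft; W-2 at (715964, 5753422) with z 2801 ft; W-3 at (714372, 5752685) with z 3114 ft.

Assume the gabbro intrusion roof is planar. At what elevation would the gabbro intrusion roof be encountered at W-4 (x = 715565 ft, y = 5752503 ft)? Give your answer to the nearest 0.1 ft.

2434.6 ft

Two edge vectors: W-1→W-2 = (3121, 1941, -313), W-1→W-3 = (1529, 1204, 0).
Normal n = (W-1→W-2) × (W-1→W-3) = (376852, -478577, 789895).
So ∂z/∂x = −n_x/n_z = −0.477091259 and ∂z/∂y = −n_y/n_z = 0.605874198.
Intercept c from W-1: 3114 + 340091.16 − 3484673.94 = −3141468.78.
At (715565, 5752503): z = −341389.8 + 3485293.1 − 3141468.78 = 2434.6 ft.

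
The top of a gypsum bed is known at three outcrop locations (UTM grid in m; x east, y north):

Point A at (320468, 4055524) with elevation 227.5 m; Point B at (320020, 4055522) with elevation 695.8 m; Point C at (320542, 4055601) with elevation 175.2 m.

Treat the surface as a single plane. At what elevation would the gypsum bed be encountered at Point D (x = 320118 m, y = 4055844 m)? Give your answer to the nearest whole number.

Let the plane be z = a·x + b·y + c.
Point B−Point A: −448a − 2b = 468.3;  Point C−Point A: 74a + 77b = −52.3.
Solving gives a = −1.04677128, b = 0.32676721.
Then c = 227.5 − a·320468 − b·4055524 = −989528.05.
At (320118, 4055844): z = −335090.3 + 1325316.8 − 989528.05 = 698.4 m.

698 m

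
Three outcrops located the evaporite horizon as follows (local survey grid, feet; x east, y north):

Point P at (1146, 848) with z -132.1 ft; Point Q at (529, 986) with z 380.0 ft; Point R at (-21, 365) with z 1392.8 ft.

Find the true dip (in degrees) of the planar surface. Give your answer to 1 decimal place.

Two edge vectors: Point P→Point Q = (-617, 138, 512.1), Point P→Point R = (-1167, -483, 1524.9).
Normal n = (Point P→Point Q) × (Point P→Point R) = (457780.5, 343242.6, 459057).
So ∂z/∂x = −n_x/n_z = −0.99722 and ∂z/∂y = −n_y/n_z = −0.74771.
Gradient magnitude |∇z| = √(a² + b²) = √(0.99445 + 0.55907) = 1.24640.
True dip = arctan(1.24640) = 51.3°, dipping toward NE (azimuth ≈ 053°).

51.3°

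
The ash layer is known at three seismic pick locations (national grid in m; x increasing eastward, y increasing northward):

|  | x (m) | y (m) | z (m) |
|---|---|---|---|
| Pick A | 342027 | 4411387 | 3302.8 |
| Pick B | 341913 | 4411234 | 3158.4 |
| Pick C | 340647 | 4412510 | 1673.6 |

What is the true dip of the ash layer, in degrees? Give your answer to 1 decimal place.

Let the plane be z = a·x + b·y + c.
Pick B−Pick A: −114a − 153b = −144.4;  Pick C−Pick A: −1380a + 1123b = −1629.2.
Solving gives a = 1.21307, b = 0.03993.
Gradient magnitude |∇z| = √(a² + b²) = √(1.47155 + 0.00159) = 1.21373.
True dip = arctan(1.21373) = 50.5°, dipping toward W (azimuth ≈ 268°).

50.5°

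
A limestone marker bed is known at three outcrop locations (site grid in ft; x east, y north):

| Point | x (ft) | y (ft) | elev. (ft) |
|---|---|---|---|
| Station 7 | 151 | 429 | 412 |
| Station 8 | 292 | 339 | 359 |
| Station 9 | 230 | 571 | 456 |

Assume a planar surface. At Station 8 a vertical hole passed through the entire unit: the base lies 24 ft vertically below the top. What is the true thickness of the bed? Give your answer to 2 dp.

22.25 ft

Let the plane be z = a·x + b·y + c.
Station 8−Station 7: 141a − 90b = −53;  Station 9−Station 7: 79a + 142b = 44.
Solving gives a = −0.13143, b = 0.38298.
|∇z| = √(a²+b²) = 0.40490, so dip δ = arctan(0.40490) = 22.04°.
True thickness = vertical thickness × cos δ = 24 × cos 22.04° = 22.25 ft.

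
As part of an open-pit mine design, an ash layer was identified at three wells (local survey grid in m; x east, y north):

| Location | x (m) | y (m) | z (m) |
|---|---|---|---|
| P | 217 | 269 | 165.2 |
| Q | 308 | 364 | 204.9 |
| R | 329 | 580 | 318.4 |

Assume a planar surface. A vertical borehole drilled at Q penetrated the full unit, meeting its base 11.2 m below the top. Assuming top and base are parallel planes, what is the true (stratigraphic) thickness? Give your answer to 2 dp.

Two edge vectors: P→Q = (91, 95, 39.7), P→R = (112, 311, 153.2).
Normal n = (P→Q) × (P→R) = (2207.3, -9494.8, 17661).
So ∂z/∂x = −n_x/n_z = −0.12498 and ∂z/∂y = −n_y/n_z = 0.53761.
|∇z| = √(a²+b²) = 0.55195, so dip δ = arctan(0.55195) = 28.90°.
True thickness = vertical thickness × cos δ = 11.2 × cos 28.90° = 9.81 m.

9.81 m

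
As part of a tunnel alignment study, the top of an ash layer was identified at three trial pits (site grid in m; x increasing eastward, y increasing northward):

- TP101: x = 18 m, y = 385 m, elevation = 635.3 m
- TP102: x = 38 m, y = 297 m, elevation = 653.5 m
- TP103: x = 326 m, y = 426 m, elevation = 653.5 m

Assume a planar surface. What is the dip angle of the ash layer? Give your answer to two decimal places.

11.62°

Two edge vectors: TP101→TP102 = (20, -88, 18.2), TP101→TP103 = (308, 41, 18.2).
Normal n = (TP101→TP102) × (TP101→TP103) = (-2347.8, 5241.6, 27924).
So ∂z/∂x = −n_x/n_z = 0.08408 and ∂z/∂y = −n_y/n_z = −0.18771.
Gradient magnitude |∇z| = √(a² + b²) = √(0.00707 + 0.03523) = 0.20568.
True dip = arctan(0.20568) = 11.62°, dipping toward NNW (azimuth ≈ 336°).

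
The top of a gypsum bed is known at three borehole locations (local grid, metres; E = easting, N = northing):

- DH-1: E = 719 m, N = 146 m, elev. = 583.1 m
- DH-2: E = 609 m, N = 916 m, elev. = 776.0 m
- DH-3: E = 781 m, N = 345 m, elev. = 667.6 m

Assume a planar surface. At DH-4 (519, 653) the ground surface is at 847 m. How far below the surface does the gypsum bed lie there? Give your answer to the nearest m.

186 m

Two edge vectors: DH-1→DH-2 = (-110, 770, 192.9), DH-1→DH-3 = (62, 199, 84.5).
Normal n = (DH-1→DH-2) × (DH-1→DH-3) = (26677.9, 21254.8, -69630).
So ∂z/∂E = −n_x/n_z = 0.38314 and ∂z/∂N = −n_y/n_z = 0.30525.
Intercept c from DH-1: 583.1 − 275.48 − 44.57 = 263.06.
At (519, 653): z_contact = 198.8 + 199.3 + 263.06 = 661.2 m.
Depth below ground = 847 − 661.2 = 186 m.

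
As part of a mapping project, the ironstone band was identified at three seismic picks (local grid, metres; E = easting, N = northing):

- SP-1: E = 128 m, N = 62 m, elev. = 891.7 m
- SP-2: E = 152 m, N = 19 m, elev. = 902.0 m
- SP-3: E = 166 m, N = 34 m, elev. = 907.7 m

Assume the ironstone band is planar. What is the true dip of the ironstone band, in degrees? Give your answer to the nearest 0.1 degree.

22.6°

Let the plane be z = a·E + b·N + c.
SP-2−SP-1: 24a − 43b = 10.3;  SP-3−SP-1: 38a − 28b = 16.
Solving gives a = 0.41538, b = −0.00769.
Gradient magnitude |∇z| = √(a² + b²) = √(0.17254 + 0.00006) = 0.41546.
True dip = arctan(0.41546) = 22.6°, dipping toward W (azimuth ≈ 271°).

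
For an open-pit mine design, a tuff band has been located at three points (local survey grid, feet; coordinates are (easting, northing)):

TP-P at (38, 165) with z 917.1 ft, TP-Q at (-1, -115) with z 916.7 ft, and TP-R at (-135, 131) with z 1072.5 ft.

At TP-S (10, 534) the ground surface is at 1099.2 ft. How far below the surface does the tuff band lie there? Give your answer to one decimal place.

108.2 ft

Two edge vectors: TP-P→TP-Q = (-39, -280, -0.4), TP-P→TP-R = (-173, -34, 155.4).
Normal n = (TP-P→TP-Q) × (TP-P→TP-R) = (-43525.6, 6129.8, -47114).
So ∂z/∂E = −n_x/n_z = −0.92384 and ∂z/∂N = −n_y/n_z = 0.13011.
Intercept c from TP-P: 917.1 + 35.11 − 21.47 = 930.74.
At (10, 534): z_contact = −9.24 + 69.48 + 930.74 = 990.98 ft.
Depth below ground = 1099.2 − 990.98 = 108.2 ft.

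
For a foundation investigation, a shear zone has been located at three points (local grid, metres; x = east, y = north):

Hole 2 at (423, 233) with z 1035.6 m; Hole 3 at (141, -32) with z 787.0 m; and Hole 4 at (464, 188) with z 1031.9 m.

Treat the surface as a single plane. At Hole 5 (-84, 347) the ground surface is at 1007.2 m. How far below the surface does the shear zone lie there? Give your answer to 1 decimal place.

136.9 m

Let the plane be z = a·x + b·y + c.
Hole 3−Hole 2: −282a − 265b = −248.6;  Hole 4−Hole 2: 41a − 45b = −3.7.
Solving gives a = 0.43331, b = 0.47701.
Then c = 1035.6 − a·423 − b·233 = 741.17.
At (-84, 347): z_contact = −36.40 + 165.52 + 741.17 = 870.29 m.
Depth below ground = 1007.2 − 870.29 = 136.9 m.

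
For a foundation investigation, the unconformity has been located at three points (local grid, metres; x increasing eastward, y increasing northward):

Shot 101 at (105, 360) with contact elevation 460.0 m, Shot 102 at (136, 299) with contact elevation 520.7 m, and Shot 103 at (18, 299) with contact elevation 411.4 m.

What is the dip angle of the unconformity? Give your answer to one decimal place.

46.8°

Two edge vectors: Shot 101→Shot 102 = (31, -61, 60.7), Shot 101→Shot 103 = (-87, -61, -48.6).
Normal n = (Shot 101→Shot 102) × (Shot 101→Shot 103) = (6667.3, -3774.3, -7198).
So ∂z/∂x = −n_x/n_z = 0.92627 and ∂z/∂y = −n_y/n_z = −0.52435.
Gradient magnitude |∇z| = √(a² + b²) = √(0.85798 + 0.27495) = 1.06439.
True dip = arctan(1.06439) = 46.8°, dipping toward WNW (azimuth ≈ 300°).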